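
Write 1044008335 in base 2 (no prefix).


1044008335 = 111110001110100100110110001111 in binary

111110001110100100110110001111


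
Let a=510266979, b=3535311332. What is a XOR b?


510266979 ^ 3535311332 = 3436355463

3436355463


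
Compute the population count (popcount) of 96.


0b1100000 has 2 set bits

2


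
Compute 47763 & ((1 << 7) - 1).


47763 & 127 = 19

19


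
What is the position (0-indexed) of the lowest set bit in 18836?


0b100100110010100. Lowest set bit at position 2

2


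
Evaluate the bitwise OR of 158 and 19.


0b10011110 | 0b10011 = 0b10011111 = 159

159


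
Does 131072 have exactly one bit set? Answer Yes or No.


0b100000000000000000. Only one bit set => Yes

Yes


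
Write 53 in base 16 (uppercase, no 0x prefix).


53 = 35 hex

35


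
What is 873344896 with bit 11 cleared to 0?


873344896 & ~(1 << 11) = 873342848

873342848


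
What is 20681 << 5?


0b101000011001001 << 5 = 0b10100001100100100000 = 661792

661792


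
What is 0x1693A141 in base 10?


1693A141 hex = 378773825 decimal

378773825


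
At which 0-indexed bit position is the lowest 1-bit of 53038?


0b1100111100101110. Lowest set bit at position 1

1


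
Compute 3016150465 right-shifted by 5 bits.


0b10110011110001101100110111000001 >> 5 = 0b101100111100011011001101110 = 94254702

94254702


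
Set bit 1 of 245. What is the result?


245 | (1 << 1) = 245 | 2 = 247

247


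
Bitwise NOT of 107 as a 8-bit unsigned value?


~0b1101011 = 0b10010100 = 148 (8-bit unsigned)

148


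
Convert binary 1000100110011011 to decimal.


1000100110011011 in decimal = 35227

35227


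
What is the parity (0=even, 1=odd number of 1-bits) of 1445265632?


0b1010110001001010000000011100000 has 10 ones => parity 0

0


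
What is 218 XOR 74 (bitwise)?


0b11011010 ^ 0b1001010 = 0b10010000 = 144

144


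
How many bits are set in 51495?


0b1100100100100111 has 8 set bits

8


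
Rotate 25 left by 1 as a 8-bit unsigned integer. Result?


Rotate 0b11001 left by 1 (8-bit) = 0b110010 = 50

50


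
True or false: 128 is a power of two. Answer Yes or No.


0b10000000. Only one bit set => Yes

Yes


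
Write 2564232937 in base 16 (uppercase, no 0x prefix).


2564232937 = 98D716E9 hex

98D716E9


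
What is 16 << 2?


0b10000 << 2 = 0b1000000 = 64

64


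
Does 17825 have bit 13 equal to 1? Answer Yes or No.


0b100010110100001, bit 13 = 0. No

No


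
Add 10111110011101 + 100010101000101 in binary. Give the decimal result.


10111110011101 + 100010101000101 = 111010011100010 = 29922

29922


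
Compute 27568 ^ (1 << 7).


27568 ^ (1 << 7) = 27568 ^ 128 = 27440

27440


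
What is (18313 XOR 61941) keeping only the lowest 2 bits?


Step 1: 18313 ^ 61941 = 46716
Step 2: 46716 & 3 = 0

0


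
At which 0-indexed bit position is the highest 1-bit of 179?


0b10110011. Highest set bit at position 7

7


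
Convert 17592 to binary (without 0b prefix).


17592 = 100010010111000 in binary

100010010111000


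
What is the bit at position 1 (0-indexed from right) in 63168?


0b1111011011000000, position 1 = 0

0


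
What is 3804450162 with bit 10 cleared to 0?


3804450162 & ~(1 << 10) = 3804449138

3804449138


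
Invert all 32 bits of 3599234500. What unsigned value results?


3599234500 ^ 4294967295 = 695732795

695732795


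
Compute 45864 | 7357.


0b1011001100101000 | 0b1110010111101 = 0b1011111110111101 = 49085

49085


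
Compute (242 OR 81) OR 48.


Step 1: 242 | 81 = 243
Step 2: 243 | 48 = 243

243


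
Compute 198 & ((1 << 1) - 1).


198 & 1 = 0

0


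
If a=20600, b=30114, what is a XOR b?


20600 ^ 30114 = 9690

9690


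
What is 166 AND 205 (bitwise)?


0b10100110 & 0b11001101 = 0b10000100 = 132

132


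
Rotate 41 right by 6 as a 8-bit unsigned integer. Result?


Rotate 0b101001 right by 6 (8-bit) = 0b10100100 = 164

164


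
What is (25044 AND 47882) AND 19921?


Step 1: 25044 & 47882 = 8448
Step 2: 8448 & 19921 = 256

256


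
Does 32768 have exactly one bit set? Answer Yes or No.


0b1000000000000000. Only one bit set => Yes

Yes


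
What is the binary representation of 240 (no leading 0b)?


240 = 11110000 in binary

11110000


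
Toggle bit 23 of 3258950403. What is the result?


3258950403 ^ (1 << 23) = 3258950403 ^ 8388608 = 3267339011

3267339011


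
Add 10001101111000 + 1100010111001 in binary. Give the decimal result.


10001101111000 + 1100010111001 = 11110000110001 = 15409

15409


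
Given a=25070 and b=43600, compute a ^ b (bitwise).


25070 ^ 43600 = 52158

52158


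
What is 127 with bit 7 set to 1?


127 | (1 << 7) = 127 | 128 = 255

255


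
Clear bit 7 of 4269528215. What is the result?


4269528215 & ~(1 << 7) = 4269528087

4269528087


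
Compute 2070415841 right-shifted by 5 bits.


0b1111011011010000000100111100001 >> 5 = 0b11110110110100000001001111 = 64700495

64700495


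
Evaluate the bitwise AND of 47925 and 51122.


0b1011101100110101 & 0b1100011110110010 = 0b1000001100110000 = 33584

33584


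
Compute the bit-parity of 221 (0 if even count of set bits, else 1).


0b11011101 has 6 ones => parity 0

0


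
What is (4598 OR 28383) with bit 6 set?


Step 1: 4598 | 28383 = 32767
Step 2: 32767 | (1 << 6) = 32767 | 64 = 32767

32767


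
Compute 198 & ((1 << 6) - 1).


198 & 63 = 6

6


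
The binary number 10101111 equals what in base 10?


10101111 in decimal = 175

175


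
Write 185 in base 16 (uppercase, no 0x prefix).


185 = B9 hex

B9


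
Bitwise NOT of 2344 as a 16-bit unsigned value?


~0b100100101000 = 0b1111011011010111 = 63191 (16-bit unsigned)

63191


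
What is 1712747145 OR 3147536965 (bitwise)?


0b1100110000101100111001010001001 | 0b10111011100110111001101001000101 = 0b11111111100111111111101011001101 = 4288674509

4288674509


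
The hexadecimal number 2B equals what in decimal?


2B hex = 43 decimal

43


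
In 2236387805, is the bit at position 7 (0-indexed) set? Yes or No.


0b10000101010011001001000111011101, bit 7 = 1. Yes

Yes


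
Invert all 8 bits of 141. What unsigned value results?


141 ^ 255 = 114

114


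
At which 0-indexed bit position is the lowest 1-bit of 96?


0b1100000. Lowest set bit at position 5

5


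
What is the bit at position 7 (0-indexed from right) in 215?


0b11010111, position 7 = 1

1


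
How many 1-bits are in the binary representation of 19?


0b10011 has 3 set bits

3


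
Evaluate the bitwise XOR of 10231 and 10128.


0b10011111110111 ^ 0b10011110010000 = 0b1100111 = 103

103


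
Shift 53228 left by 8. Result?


0b1100111111101100 << 8 = 0b110011111110110000000000 = 13626368

13626368


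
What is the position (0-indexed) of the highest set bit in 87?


0b1010111. Highest set bit at position 6

6


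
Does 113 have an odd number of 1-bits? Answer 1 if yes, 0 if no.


0b1110001 has 4 ones => parity 0

0


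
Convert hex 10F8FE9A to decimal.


10F8FE9A hex = 284753562 decimal

284753562


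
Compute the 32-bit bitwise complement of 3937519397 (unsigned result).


~0b11101010101100011100011100100101 = 0b10101010011100011100011011010 = 357447898 (32-bit unsigned)

357447898


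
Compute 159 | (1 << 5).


159 | (1 << 5) = 159 | 32 = 191

191


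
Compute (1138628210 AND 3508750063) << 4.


Step 1: 1138628210 & 3508750063 = 1090651746
Step 2: 1090651746 << 4 = 17450427936

17450427936


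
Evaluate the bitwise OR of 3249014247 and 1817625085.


0b11000001101010000000010111100111 | 0b1101100010101101100000111111101 = 0b11101101111111101100010111111111 = 3992897023

3992897023


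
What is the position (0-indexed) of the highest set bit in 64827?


0b1111110100111011. Highest set bit at position 15

15


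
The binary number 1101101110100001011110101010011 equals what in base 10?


1101101110100001011110101010011 in decimal = 1842396499

1842396499


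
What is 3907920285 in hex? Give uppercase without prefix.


3907920285 = E8EE219D hex

E8EE219D


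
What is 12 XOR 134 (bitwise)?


0b1100 ^ 0b10000110 = 0b10001010 = 138

138


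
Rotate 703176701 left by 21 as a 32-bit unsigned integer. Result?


Rotate 0b101001111010011001111111111101 left by 21 (32-bit) = 0b11111111101001010011110100110011 = 4289019187

4289019187


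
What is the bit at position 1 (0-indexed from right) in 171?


0b10101011, position 1 = 1

1


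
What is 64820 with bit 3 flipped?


64820 ^ (1 << 3) = 64820 ^ 8 = 64828

64828


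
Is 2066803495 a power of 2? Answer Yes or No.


0b1111011001100001110101100100111. Multiple bits set => No

No


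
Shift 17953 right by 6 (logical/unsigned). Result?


0b100011000100001 >> 6 = 0b100011000 = 280

280


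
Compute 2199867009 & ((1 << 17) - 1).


2199867009 & 131071 = 85633

85633


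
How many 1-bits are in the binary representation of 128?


0b10000000 has 1 set bits

1


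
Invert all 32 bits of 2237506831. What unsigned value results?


2237506831 ^ 4294967295 = 2057460464

2057460464


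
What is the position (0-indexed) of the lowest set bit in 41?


0b101001. Lowest set bit at position 0

0


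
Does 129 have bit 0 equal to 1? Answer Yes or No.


0b10000001, bit 0 = 1. Yes

Yes


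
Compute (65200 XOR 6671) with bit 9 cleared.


Step 1: 65200 ^ 6671 = 58559
Step 2: 58559 & ~(1 << 9) = 58559

58559


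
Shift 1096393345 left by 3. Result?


0b1000001010110011010001010000001 << 3 = 0b1000001010110011010001010000001000 = 8771146760

8771146760


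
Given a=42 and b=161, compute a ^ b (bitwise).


42 ^ 161 = 139

139


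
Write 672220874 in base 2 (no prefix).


672220874 = 101000000100010100011011001010 in binary

101000000100010100011011001010


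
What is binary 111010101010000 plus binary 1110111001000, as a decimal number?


111010101010000 + 1110111001000 = 1001001100011000 = 37656

37656


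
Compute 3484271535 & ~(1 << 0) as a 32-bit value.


3484271535 & ~(1 << 0) = 3484271534

3484271534


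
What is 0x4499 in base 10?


4499 hex = 17561 decimal

17561


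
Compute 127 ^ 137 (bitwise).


0b1111111 ^ 0b10001001 = 0b11110110 = 246

246


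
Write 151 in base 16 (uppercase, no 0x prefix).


151 = 97 hex

97


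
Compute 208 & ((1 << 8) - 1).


208 & 255 = 208

208


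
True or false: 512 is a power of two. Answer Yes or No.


0b1000000000. Only one bit set => Yes

Yes


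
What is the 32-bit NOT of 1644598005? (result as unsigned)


~0b1100010000001101001001011110101 = 0b10011101111110010110110100001010 = 2650369290 (32-bit unsigned)

2650369290


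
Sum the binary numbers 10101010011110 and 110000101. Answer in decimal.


10101010011110 + 110000101 = 10110000100011 = 11299

11299


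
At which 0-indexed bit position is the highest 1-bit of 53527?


0b1101000100010111. Highest set bit at position 15

15


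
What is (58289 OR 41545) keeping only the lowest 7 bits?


Step 1: 58289 | 41545 = 58361
Step 2: 58361 & 127 = 121

121


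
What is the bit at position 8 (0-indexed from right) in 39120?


0b1001100011010000, position 8 = 0

0


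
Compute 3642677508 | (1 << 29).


3642677508 | (1 << 29) = 3642677508 | 536870912 = 4179548420

4179548420


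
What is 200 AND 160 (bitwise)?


0b11001000 & 0b10100000 = 0b10000000 = 128

128


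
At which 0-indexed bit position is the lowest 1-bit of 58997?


0b1110011001110101. Lowest set bit at position 0

0


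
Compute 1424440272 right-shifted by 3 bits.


0b1010100111001110011101111010000 >> 3 = 0b1010100111001110011101111010 = 178055034

178055034


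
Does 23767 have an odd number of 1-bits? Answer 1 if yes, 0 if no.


0b101110011010111 has 10 ones => parity 0

0


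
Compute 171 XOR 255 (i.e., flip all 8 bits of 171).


171 ^ 255 = 84

84


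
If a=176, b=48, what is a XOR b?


176 ^ 48 = 128

128


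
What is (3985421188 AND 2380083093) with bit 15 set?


Step 1: 3985421188 & 2380083093 = 2374771588
Step 2: 2374771588 | (1 << 15) = 2374771588 | 32768 = 2374804356

2374804356


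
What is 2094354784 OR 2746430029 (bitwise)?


0b1111100110101010101000101100000 | 0b10100011101100110011001001001101 = 0b11111111111101110111001101101101 = 4294407021

4294407021


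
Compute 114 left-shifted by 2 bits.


0b1110010 << 2 = 0b111001000 = 456

456


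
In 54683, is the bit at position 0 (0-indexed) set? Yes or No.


0b1101010110011011, bit 0 = 1. Yes

Yes


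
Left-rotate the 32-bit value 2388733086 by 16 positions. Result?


Rotate 0b10001110011000010010110010011110 left by 16 (32-bit) = 0b101100100111101000111001100001 = 748588641

748588641


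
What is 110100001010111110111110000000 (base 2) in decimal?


110100001010111110111110000000 in decimal = 875294592

875294592


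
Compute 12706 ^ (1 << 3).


12706 ^ (1 << 3) = 12706 ^ 8 = 12714

12714


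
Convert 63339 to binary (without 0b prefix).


63339 = 1111011101101011 in binary

1111011101101011


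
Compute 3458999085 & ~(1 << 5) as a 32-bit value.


3458999085 & ~(1 << 5) = 3458999053

3458999053


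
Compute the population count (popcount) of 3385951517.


0b11001001110100011000010100011101 has 15 set bits

15


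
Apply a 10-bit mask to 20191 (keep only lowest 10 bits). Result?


20191 & 1023 = 735

735


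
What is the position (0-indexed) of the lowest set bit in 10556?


0b10100100111100. Lowest set bit at position 2

2


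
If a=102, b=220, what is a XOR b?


102 ^ 220 = 186

186


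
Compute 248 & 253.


0b11111000 & 0b11111101 = 0b11111000 = 248

248


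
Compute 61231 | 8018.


0b1110111100101111 | 0b1111101010010 = 0b1111111101111111 = 65407

65407


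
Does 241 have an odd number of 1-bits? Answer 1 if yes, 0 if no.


0b11110001 has 5 ones => parity 1

1


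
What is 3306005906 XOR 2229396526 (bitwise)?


0b11000101000011011010010110010010 ^ 0b10000100111000011110010000101110 = 0b1000001111011000100000110111100 = 1106002364

1106002364


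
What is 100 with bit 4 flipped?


100 ^ (1 << 4) = 100 ^ 16 = 116

116


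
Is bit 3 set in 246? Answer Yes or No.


0b11110110, bit 3 = 0. No

No


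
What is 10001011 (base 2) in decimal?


10001011 in decimal = 139

139


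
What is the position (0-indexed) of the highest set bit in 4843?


0b1001011101011. Highest set bit at position 12

12


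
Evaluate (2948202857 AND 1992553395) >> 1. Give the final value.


Step 1: 2948202857 & 1992553395 = 646054177
Step 2: 646054177 >> 1 = 323027088

323027088


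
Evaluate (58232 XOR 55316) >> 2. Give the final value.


Step 1: 58232 ^ 55316 = 15212
Step 2: 15212 >> 2 = 3803

3803


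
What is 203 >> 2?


0b11001011 >> 2 = 0b110010 = 50

50


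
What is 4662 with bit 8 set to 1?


4662 | (1 << 8) = 4662 | 256 = 4918

4918


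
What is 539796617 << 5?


0b100000001011001010010010001001 << 5 = 0b10000000101100101001001000100100000 = 17273491744

17273491744


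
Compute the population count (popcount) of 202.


0b11001010 has 4 set bits

4


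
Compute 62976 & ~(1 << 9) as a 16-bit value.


62976 & ~(1 << 9) = 62464

62464


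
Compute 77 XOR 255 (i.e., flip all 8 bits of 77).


77 ^ 255 = 178

178


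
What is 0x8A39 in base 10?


8A39 hex = 35385 decimal

35385


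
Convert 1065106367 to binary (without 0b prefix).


1065106367 = 111111011111000011101110111111 in binary

111111011111000011101110111111


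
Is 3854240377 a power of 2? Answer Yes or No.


0b11100101101110110000101001111001. Multiple bits set => No

No


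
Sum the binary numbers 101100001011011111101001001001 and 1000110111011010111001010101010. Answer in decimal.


101100001011011111101001001001 + 1000110111011010111001010101010 = 1110011000110110110110011110011 = 1931177203

1931177203


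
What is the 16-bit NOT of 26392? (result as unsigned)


~0b110011100011000 = 0b1001100011100111 = 39143 (16-bit unsigned)

39143


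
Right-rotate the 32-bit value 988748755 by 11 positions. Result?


Rotate 0b111010111011110001101111010011 right by 11 (32-bit) = 0b1111010011001110101110111100011 = 2053594595

2053594595


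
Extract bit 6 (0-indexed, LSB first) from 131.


0b10000011, position 6 = 0

0


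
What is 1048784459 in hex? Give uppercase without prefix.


1048784459 = 3E832E4B hex

3E832E4B


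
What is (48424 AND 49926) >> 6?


Step 1: 48424 & 49926 = 33024
Step 2: 33024 >> 6 = 516

516


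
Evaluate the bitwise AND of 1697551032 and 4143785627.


0b1100101001011101001001010111000 & 0b11110110111111010010011010011011 = 0b1100100001011000000001010011000 = 1680605848

1680605848


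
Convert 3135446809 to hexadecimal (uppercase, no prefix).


3135446809 = BAE31F19 hex

BAE31F19


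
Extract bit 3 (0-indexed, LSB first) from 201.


0b11001001, position 3 = 1

1


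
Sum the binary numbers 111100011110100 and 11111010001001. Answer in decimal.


111100011110100 + 11111010001001 = 1011011101111101 = 46973

46973


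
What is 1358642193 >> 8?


0b1010000111110110011110000010001 >> 8 = 0b10100001111101100111100 = 5307196

5307196


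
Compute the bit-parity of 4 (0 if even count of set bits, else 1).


0b100 has 1 ones => parity 1

1


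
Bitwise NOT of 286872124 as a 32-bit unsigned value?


~0b10001000110010101001000111100 = 0b11101110111001101010110111000011 = 4008095171 (32-bit unsigned)

4008095171


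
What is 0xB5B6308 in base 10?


B5B6308 hex = 190538504 decimal

190538504


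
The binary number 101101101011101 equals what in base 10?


101101101011101 in decimal = 23389

23389


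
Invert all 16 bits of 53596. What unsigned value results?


53596 ^ 65535 = 11939

11939


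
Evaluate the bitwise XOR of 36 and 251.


0b100100 ^ 0b11111011 = 0b11011111 = 223

223


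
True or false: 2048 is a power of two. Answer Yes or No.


0b100000000000. Only one bit set => Yes

Yes


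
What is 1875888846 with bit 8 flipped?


1875888846 ^ (1 << 8) = 1875888846 ^ 256 = 1875889102

1875889102


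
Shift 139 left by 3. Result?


0b10001011 << 3 = 0b10001011000 = 1112

1112


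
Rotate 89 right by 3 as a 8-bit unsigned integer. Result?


Rotate 0b1011001 right by 3 (8-bit) = 0b101011 = 43

43


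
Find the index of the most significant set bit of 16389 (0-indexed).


0b100000000000101. Highest set bit at position 14

14


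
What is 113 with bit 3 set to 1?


113 | (1 << 3) = 113 | 8 = 121

121


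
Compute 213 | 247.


0b11010101 | 0b11110111 = 0b11110111 = 247

247


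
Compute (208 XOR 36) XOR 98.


Step 1: 208 ^ 36 = 244
Step 2: 244 ^ 98 = 150

150


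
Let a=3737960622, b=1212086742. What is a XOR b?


3737960622 ^ 1212086742 = 2532456824

2532456824


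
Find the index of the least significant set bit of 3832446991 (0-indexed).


0b11100100011011101000000000001111. Lowest set bit at position 0

0


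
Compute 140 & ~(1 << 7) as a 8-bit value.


140 & ~(1 << 7) = 12

12


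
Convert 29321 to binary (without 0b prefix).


29321 = 111001010001001 in binary

111001010001001


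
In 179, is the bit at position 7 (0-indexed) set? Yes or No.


0b10110011, bit 7 = 1. Yes

Yes


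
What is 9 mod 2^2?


9 & 3 = 1

1


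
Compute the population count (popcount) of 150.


0b10010110 has 4 set bits

4


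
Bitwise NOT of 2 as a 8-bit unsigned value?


~0b10 = 0b11111101 = 253 (8-bit unsigned)

253


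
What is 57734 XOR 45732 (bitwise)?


0b1110000110000110 ^ 0b1011001010100100 = 0b101001100100010 = 21282

21282


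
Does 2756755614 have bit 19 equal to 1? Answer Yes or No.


0b10100100010100001100000010011110, bit 19 = 0. No

No


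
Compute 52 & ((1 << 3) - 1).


52 & 7 = 4

4


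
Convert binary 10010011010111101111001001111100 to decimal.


10010011010111101111001001111100 in decimal = 2472473212

2472473212


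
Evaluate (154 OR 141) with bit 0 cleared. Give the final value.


Step 1: 154 | 141 = 159
Step 2: 159 & ~(1 << 0) = 158

158


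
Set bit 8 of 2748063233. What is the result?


2748063233 | (1 << 8) = 2748063233 | 256 = 2748063489

2748063489


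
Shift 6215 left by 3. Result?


0b1100001000111 << 3 = 0b1100001000111000 = 49720

49720


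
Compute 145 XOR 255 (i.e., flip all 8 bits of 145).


145 ^ 255 = 110

110


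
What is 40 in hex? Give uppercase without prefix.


40 = 28 hex

28


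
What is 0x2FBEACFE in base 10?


2FBEACFE hex = 801025278 decimal

801025278


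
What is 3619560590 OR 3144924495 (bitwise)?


0b11010111101111100001110010001110 | 0b10111011011100111011110101001111 = 0b11111111111111111011110111001111 = 4294950351

4294950351


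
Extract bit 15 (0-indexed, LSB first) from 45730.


0b1011001010100010, position 15 = 1

1


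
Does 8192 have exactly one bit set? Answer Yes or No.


0b10000000000000. Only one bit set => Yes

Yes


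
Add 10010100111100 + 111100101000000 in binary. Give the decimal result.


10010100111100 + 111100101000000 = 1001111001111100 = 40572

40572


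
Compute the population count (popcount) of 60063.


0b1110101010011111 has 11 set bits

11


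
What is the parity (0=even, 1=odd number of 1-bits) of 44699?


0b1010111010011011 has 10 ones => parity 0

0


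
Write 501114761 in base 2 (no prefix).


501114761 = 11101110111100110011110001001 in binary

11101110111100110011110001001


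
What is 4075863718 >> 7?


0b11110010111100001011111010100110 >> 7 = 0b1111001011110000101111101 = 31842685

31842685


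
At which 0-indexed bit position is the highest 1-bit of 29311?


0b111001001111111. Highest set bit at position 14

14


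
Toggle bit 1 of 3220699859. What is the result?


3220699859 ^ (1 << 1) = 3220699859 ^ 2 = 3220699857

3220699857


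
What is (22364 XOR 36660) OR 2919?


Step 1: 22364 ^ 36660 = 55400
Step 2: 55400 | 2919 = 56175

56175


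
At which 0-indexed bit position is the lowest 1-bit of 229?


0b11100101. Lowest set bit at position 0

0


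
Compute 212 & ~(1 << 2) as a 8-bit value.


212 & ~(1 << 2) = 208

208


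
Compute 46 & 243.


0b101110 & 0b11110011 = 0b100010 = 34

34


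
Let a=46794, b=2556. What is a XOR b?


46794 ^ 2556 = 48950

48950


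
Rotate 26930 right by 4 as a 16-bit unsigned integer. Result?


Rotate 0b110100100110010 right by 4 (16-bit) = 0b10011010010011 = 9875

9875


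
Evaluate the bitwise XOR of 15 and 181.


0b1111 ^ 0b10110101 = 0b10111010 = 186

186


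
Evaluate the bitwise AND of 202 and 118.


0b11001010 & 0b1110110 = 0b1000010 = 66

66


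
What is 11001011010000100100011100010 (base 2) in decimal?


11001011010000100100011100010 in decimal = 426264802

426264802


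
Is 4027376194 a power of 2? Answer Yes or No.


0b11110000000011001110001001000010. Multiple bits set => No

No


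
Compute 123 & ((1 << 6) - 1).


123 & 63 = 59

59


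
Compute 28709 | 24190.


0b111000000100101 | 0b101111001111110 = 0b111111001111111 = 32383

32383


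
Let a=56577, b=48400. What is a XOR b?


56577 ^ 48400 = 24593

24593


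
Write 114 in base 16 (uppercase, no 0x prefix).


114 = 72 hex

72


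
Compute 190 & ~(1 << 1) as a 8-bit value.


190 & ~(1 << 1) = 188

188


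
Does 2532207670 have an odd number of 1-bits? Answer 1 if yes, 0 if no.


0b10010110111011100110110000110110 has 18 ones => parity 0

0


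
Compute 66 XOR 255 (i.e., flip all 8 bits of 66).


66 ^ 255 = 189

189


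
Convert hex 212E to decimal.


212E hex = 8494 decimal

8494


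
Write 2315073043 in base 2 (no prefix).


2315073043 = 10001001111111010011011000010011 in binary

10001001111111010011011000010011


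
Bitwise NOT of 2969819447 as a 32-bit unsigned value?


~0b10110001000000111101100100110111 = 0b1001110111111000010011011001000 = 1325147848 (32-bit unsigned)

1325147848


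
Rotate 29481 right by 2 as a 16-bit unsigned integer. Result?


Rotate 0b111001100101001 right by 2 (16-bit) = 0b101110011001010 = 23754

23754


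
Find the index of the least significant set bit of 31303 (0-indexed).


0b111101001000111. Lowest set bit at position 0

0


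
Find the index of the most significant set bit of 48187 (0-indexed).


0b1011110000111011. Highest set bit at position 15

15


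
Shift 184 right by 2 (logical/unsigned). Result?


0b10111000 >> 2 = 0b101110 = 46

46


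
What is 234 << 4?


0b11101010 << 4 = 0b111010100000 = 3744

3744


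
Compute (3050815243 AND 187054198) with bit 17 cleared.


Step 1: 3050815243 & 187054198 = 17184770
Step 2: 17184770 & ~(1 << 17) = 17053698

17053698


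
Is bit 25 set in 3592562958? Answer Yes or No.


0b11010110001000100010100100001110, bit 25 = 1. Yes

Yes


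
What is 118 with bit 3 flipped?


118 ^ (1 << 3) = 118 ^ 8 = 126

126


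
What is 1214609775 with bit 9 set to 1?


1214609775 | (1 << 9) = 1214609775 | 512 = 1214610287

1214610287


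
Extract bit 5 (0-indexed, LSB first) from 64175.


0b1111101010101111, position 5 = 1

1


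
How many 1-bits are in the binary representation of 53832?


0b1101001001001000 has 6 set bits

6


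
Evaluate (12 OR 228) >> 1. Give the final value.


Step 1: 12 | 228 = 236
Step 2: 236 >> 1 = 118

118


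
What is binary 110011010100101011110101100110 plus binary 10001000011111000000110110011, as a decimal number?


110011010100101011110101100110 + 10001000011111000000110110011 = 1000100011000100011111100011001 = 1147289369

1147289369


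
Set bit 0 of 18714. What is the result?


18714 | (1 << 0) = 18714 | 1 = 18715

18715


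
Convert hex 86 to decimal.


86 hex = 134 decimal

134


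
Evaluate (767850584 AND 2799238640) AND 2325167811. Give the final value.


Step 1: 767850584 & 2799238640 = 616593488
Step 2: 616593488 & 2325167811 = 8403008

8403008


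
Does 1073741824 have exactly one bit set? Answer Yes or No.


0b1000000000000000000000000000000. Only one bit set => Yes

Yes


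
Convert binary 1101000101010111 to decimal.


1101000101010111 in decimal = 53591

53591


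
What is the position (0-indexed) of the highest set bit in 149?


0b10010101. Highest set bit at position 7

7


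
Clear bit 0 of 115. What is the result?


115 & ~(1 << 0) = 114

114


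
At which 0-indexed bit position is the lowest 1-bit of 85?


0b1010101. Lowest set bit at position 0

0


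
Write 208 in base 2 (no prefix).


208 = 11010000 in binary

11010000


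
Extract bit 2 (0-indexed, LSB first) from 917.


0b1110010101, position 2 = 1

1


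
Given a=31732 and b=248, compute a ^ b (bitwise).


31732 ^ 248 = 31500

31500


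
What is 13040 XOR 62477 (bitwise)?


0b11001011110000 ^ 0b1111010000001101 = 0b1100011011111101 = 50941

50941


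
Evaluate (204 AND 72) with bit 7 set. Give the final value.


Step 1: 204 & 72 = 72
Step 2: 72 | (1 << 7) = 72 | 128 = 200

200


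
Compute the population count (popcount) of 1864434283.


0b1101111001000010000001001101011 has 14 set bits

14


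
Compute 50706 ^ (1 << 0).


50706 ^ (1 << 0) = 50706 ^ 1 = 50707

50707


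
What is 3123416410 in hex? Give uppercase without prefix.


3123416410 = BA2B8D5A hex

BA2B8D5A


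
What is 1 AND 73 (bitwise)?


0b1 & 0b1001001 = 0b1 = 1

1


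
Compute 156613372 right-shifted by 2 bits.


0b1001010101011011101011111100 >> 2 = 0b10010101010110111010111111 = 39153343

39153343


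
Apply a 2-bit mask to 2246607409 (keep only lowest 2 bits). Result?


2246607409 & 3 = 1

1


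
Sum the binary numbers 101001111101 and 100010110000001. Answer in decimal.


101001111101 + 100010110000001 = 100111111111110 = 20478

20478


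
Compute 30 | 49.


0b11110 | 0b110001 = 0b111111 = 63

63


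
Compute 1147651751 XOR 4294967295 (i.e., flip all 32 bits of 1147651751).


1147651751 ^ 4294967295 = 3147315544

3147315544


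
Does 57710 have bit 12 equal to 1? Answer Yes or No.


0b1110000101101110, bit 12 = 0. No

No


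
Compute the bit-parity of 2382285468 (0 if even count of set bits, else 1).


0b10001101111111101100101010011100 has 19 ones => parity 1

1


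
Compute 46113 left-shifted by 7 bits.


0b1011010000100001 << 7 = 0b10110100001000010000000 = 5902464

5902464


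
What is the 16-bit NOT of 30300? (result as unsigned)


~0b111011001011100 = 0b1000100110100011 = 35235 (16-bit unsigned)

35235


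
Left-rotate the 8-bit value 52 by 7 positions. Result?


Rotate 0b110100 left by 7 (8-bit) = 0b11010 = 26

26


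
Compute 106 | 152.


0b1101010 | 0b10011000 = 0b11111010 = 250

250


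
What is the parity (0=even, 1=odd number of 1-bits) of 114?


0b1110010 has 4 ones => parity 0

0


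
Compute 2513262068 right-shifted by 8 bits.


0b10010101110011010101010111110100 >> 8 = 0b100101011100110101010101 = 9817429

9817429


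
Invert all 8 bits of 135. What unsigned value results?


135 ^ 255 = 120

120


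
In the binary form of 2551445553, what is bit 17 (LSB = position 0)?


0b10011000000100111111100000110001, position 17 = 1

1


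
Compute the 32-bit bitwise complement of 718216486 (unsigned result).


~0b101010110011110001110100100110 = 0b11010101001100001110001011011001 = 3576750809 (32-bit unsigned)

3576750809


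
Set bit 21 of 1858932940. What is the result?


1858932940 | (1 << 21) = 1858932940 | 2097152 = 1861030092

1861030092


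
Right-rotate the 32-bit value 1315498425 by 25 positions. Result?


Rotate 0b1001110011010001110100110111001 right by 25 (32-bit) = 0b110100011101001101110010100111 = 880073895

880073895


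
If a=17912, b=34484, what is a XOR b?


17912 ^ 34484 = 49996

49996


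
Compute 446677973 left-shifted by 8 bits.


0b11010100111111100001111010101 << 8 = 0b1101010011111110000111101010100000000 = 114349561088

114349561088


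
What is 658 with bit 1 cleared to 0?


658 & ~(1 << 1) = 656

656


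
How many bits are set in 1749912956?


0b1101000010011011000110101111100 has 16 set bits

16


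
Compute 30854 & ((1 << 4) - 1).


30854 & 15 = 6

6


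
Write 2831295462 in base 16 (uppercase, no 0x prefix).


2831295462 = A8C223E6 hex

A8C223E6


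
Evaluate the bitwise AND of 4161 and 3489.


0b1000001000001 & 0b110110100001 = 0b1 = 1

1


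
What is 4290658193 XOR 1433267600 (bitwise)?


0b11111111101111100011111110010001 ^ 0b1010101011011011110110110010000 = 0b10101010110100111101001000000001 = 2866008577

2866008577


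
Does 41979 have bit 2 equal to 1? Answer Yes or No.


0b1010001111111011, bit 2 = 0. No

No


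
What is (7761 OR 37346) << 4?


Step 1: 7761 | 37346 = 40947
Step 2: 40947 << 4 = 655152

655152


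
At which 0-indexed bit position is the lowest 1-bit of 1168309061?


0b1000101101000101111101101000101. Lowest set bit at position 0

0


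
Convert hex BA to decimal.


BA hex = 186 decimal

186


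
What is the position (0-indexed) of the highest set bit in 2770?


0b101011010010. Highest set bit at position 11

11


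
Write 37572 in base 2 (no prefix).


37572 = 1001001011000100 in binary

1001001011000100


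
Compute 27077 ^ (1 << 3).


27077 ^ (1 << 3) = 27077 ^ 8 = 27085

27085


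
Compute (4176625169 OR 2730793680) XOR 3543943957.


Step 1: 4176625169 | 2730793680 = 4210474705
Step 2: 4210474705 ^ 3543943957 = 701167044

701167044


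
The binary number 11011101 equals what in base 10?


11011101 in decimal = 221

221


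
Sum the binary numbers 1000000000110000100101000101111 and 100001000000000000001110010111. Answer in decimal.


1000000000110000100101000101111 + 100001000000000000001110010111 = 1100001000110000100110111000110 = 1628982726

1628982726


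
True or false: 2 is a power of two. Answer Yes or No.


0b10. Only one bit set => Yes

Yes


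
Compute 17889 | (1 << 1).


17889 | (1 << 1) = 17889 | 2 = 17891

17891


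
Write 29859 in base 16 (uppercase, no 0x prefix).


29859 = 74A3 hex

74A3


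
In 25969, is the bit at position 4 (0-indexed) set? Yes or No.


0b110010101110001, bit 4 = 1. Yes

Yes


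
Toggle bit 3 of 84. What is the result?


84 ^ (1 << 3) = 84 ^ 8 = 92

92


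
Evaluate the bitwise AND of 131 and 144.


0b10000011 & 0b10010000 = 0b10000000 = 128

128


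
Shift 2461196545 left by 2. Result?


0b10010010101100101110000100000001 << 2 = 0b1001001010110010111000010000000100 = 9844786180

9844786180


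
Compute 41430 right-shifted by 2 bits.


0b1010000111010110 >> 2 = 0b10100001110101 = 10357

10357


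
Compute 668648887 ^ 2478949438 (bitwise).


0b100111110110101100010110110111 ^ 0b10010011110000011100010000111110 = 0b10110100000110110000000110001001 = 3021668745

3021668745


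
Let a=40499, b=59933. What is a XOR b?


40499 ^ 59933 = 29742

29742


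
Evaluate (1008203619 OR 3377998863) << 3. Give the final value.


Step 1: 1008203619 | 3377998863 = 4250926959
Step 2: 4250926959 << 3 = 34007415672

34007415672


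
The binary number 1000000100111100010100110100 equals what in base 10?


1000000100111100010100110100 in decimal = 135513396

135513396


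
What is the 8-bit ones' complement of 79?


79 ^ 255 = 176

176


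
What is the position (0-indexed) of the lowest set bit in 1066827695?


0b111111100101100111111110101111. Lowest set bit at position 0

0


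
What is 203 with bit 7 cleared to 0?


203 & ~(1 << 7) = 75

75


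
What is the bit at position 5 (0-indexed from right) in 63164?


0b1111011010111100, position 5 = 1

1


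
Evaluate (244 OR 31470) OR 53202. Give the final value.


Step 1: 244 | 31470 = 31486
Step 2: 31486 | 53202 = 65534

65534


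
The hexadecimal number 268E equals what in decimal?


268E hex = 9870 decimal

9870


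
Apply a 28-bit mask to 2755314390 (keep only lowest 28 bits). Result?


2755314390 & 268435455 = 70959830

70959830


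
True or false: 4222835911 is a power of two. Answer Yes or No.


0b11111011101100110101110011000111. Multiple bits set => No

No


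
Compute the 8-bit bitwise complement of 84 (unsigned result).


~0b1010100 = 0b10101011 = 171 (8-bit unsigned)

171


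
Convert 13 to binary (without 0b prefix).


13 = 1101 in binary

1101


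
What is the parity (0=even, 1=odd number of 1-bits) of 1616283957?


0b1100000010101101000100100110101 has 13 ones => parity 1

1


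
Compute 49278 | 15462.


0b1100000001111110 | 0b11110001100110 = 0b1111110001111110 = 64638

64638


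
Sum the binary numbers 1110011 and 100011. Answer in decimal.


1110011 + 100011 = 10010110 = 150

150


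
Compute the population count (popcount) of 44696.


0b1010111010011000 has 8 set bits

8


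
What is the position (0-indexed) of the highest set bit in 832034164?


0b110001100101111101010101110100. Highest set bit at position 29

29


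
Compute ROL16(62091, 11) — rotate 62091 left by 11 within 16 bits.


Rotate 0b1111001010001011 left by 11 (16-bit) = 0b101111110010100 = 24468

24468


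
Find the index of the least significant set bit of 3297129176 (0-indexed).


0b11000100100001100011001011011000. Lowest set bit at position 3

3


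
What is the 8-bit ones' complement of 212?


212 ^ 255 = 43

43


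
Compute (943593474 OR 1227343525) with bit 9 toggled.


Step 1: 943593474 | 1227343525 = 2034228903
Step 2: 2034228903 ^ (1 << 9) = 2034228903 ^ 512 = 2034228391

2034228391


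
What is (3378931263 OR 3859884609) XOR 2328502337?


Step 1: 3378931263 | 3859884609 = 4017581695
Step 2: 4017581695 ^ 2328502337 = 1706905150

1706905150


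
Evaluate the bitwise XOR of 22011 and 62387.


0b101010111111011 ^ 0b1111001110110011 = 0b1010011001001000 = 42568

42568


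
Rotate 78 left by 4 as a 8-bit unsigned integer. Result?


Rotate 0b1001110 left by 4 (8-bit) = 0b11100100 = 228

228


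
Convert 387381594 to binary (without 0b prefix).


387381594 = 10111000101101111100101011010 in binary

10111000101101111100101011010


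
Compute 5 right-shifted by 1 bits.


0b101 >> 1 = 0b10 = 2

2


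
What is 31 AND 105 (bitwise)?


0b11111 & 0b1101001 = 0b1001 = 9

9


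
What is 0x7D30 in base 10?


7D30 hex = 32048 decimal

32048


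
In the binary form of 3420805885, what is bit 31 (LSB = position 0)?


0b11001011111001010101101011111101, position 31 = 1

1


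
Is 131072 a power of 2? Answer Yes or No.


0b100000000000000000. Only one bit set => Yes

Yes


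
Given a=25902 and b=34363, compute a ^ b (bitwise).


25902 ^ 34363 = 58133

58133


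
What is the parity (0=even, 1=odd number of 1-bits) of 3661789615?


0b11011010010000100111100110101111 has 18 ones => parity 0

0


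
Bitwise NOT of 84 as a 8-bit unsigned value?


~0b1010100 = 0b10101011 = 171 (8-bit unsigned)

171


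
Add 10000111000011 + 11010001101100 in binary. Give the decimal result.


10000111000011 + 11010001101100 = 101011000101111 = 22063

22063


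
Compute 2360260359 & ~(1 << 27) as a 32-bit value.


2360260359 & ~(1 << 27) = 2226042631

2226042631


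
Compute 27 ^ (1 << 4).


27 ^ (1 << 4) = 27 ^ 16 = 11

11


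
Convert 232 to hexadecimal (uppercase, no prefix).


232 = E8 hex

E8


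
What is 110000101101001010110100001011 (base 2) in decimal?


110000101101001010110100001011 in decimal = 817147147

817147147


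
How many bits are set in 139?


0b10001011 has 4 set bits

4


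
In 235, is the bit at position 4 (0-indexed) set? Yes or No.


0b11101011, bit 4 = 0. No

No


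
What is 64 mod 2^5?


64 & 31 = 0

0


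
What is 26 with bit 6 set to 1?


26 | (1 << 6) = 26 | 64 = 90

90


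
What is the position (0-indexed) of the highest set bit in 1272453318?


0b1001011110110000001100011000110. Highest set bit at position 30

30


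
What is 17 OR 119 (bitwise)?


0b10001 | 0b1110111 = 0b1110111 = 119

119


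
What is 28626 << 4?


0b110111111010010 << 4 = 0b1101111110100100000 = 458016

458016


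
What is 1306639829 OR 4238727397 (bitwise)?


0b1001101111000011011110111010101 | 0b11111100101001011101100011100101 = 0b11111101111001011111110111110101 = 4259708405

4259708405


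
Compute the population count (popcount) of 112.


0b1110000 has 3 set bits

3
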